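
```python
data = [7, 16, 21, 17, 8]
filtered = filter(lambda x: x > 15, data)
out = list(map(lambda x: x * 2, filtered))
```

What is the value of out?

Step 1: Filter data for elements > 15:
  7: removed
  16: kept
  21: kept
  17: kept
  8: removed
Step 2: Map x * 2 on filtered [16, 21, 17]:
  16 -> 32
  21 -> 42
  17 -> 34
Therefore out = [32, 42, 34].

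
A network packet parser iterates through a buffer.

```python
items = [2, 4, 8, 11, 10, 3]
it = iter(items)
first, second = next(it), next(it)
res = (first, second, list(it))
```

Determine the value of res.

Step 1: Create iterator over [2, 4, 8, 11, 10, 3].
Step 2: first = 2, second = 4.
Step 3: Remaining elements: [8, 11, 10, 3].
Therefore res = (2, 4, [8, 11, 10, 3]).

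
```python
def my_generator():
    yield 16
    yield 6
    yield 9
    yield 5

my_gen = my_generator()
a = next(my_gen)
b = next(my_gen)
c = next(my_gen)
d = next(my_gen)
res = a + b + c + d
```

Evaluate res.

Step 1: Create generator and consume all values:
  a = next(my_gen) = 16
  b = next(my_gen) = 6
  c = next(my_gen) = 9
  d = next(my_gen) = 5
Step 2: res = 16 + 6 + 9 + 5 = 36.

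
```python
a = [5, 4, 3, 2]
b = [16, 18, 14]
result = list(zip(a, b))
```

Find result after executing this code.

Step 1: zip stops at shortest (len(a)=4, len(b)=3):
  Index 0: (5, 16)
  Index 1: (4, 18)
  Index 2: (3, 14)
Step 2: Last element of a (2) has no pair, dropped.
Therefore result = [(5, 16), (4, 18), (3, 14)].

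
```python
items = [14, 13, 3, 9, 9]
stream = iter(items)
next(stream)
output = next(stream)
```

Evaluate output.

Step 1: Create iterator over [14, 13, 3, 9, 9].
Step 2: next() consumes 14.
Step 3: next() returns 13.
Therefore output = 13.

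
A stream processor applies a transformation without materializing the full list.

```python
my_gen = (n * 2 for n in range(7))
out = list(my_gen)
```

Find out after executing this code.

Step 1: For each n in range(7), compute n*2:
  n=0: 0*2 = 0
  n=1: 1*2 = 2
  n=2: 2*2 = 4
  n=3: 3*2 = 6
  n=4: 4*2 = 8
  n=5: 5*2 = 10
  n=6: 6*2 = 12
Therefore out = [0, 2, 4, 6, 8, 10, 12].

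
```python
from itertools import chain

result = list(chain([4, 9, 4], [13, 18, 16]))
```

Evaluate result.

Step 1: chain() concatenates iterables: [4, 9, 4] + [13, 18, 16].
Therefore result = [4, 9, 4, 13, 18, 16].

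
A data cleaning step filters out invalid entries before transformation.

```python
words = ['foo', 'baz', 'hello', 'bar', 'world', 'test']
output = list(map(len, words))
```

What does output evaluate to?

Step 1: Map len() to each word:
  'foo' -> 3
  'baz' -> 3
  'hello' -> 5
  'bar' -> 3
  'world' -> 5
  'test' -> 4
Therefore output = [3, 3, 5, 3, 5, 4].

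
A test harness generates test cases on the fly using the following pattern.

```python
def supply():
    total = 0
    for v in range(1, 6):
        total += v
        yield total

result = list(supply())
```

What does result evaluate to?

Step 1: Generator accumulates running sum:
  v=1: total = 1, yield 1
  v=2: total = 3, yield 3
  v=3: total = 6, yield 6
  v=4: total = 10, yield 10
  v=5: total = 15, yield 15
Therefore result = [1, 3, 6, 10, 15].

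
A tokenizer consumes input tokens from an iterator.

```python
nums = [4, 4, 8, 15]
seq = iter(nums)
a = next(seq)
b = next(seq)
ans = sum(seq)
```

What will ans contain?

Step 1: Create iterator over [4, 4, 8, 15].
Step 2: a = next() = 4, b = next() = 4.
Step 3: sum() of remaining [8, 15] = 23.
Therefore ans = 23.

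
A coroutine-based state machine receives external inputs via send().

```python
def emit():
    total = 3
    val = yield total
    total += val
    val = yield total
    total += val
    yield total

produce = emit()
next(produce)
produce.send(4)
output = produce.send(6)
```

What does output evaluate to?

Step 1: next() -> yield total=3.
Step 2: send(4) -> val=4, total = 3+4 = 7, yield 7.
Step 3: send(6) -> val=6, total = 7+6 = 13, yield 13.
Therefore output = 13.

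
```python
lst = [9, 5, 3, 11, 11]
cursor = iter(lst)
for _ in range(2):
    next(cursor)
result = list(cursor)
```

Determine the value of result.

Step 1: Create iterator over [9, 5, 3, 11, 11].
Step 2: Advance 2 positions (consuming [9, 5]).
Step 3: list() collects remaining elements: [3, 11, 11].
Therefore result = [3, 11, 11].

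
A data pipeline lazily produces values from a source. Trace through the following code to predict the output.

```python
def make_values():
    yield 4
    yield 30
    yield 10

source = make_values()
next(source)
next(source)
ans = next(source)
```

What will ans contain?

Step 1: make_values() creates a generator.
Step 2: next(source) yields 4 (consumed and discarded).
Step 3: next(source) yields 30 (consumed and discarded).
Step 4: next(source) yields 10, assigned to ans.
Therefore ans = 10.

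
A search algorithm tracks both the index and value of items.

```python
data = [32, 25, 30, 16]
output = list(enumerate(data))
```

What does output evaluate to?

Step 1: enumerate pairs each element with its index:
  (0, 32)
  (1, 25)
  (2, 30)
  (3, 16)
Therefore output = [(0, 32), (1, 25), (2, 30), (3, 16)].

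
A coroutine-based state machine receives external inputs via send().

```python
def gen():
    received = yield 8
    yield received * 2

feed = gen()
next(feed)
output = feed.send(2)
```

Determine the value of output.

Step 1: next(feed) advances to first yield, producing 8.
Step 2: send(2) resumes, received = 2.
Step 3: yield received * 2 = 2 * 2 = 4.
Therefore output = 4.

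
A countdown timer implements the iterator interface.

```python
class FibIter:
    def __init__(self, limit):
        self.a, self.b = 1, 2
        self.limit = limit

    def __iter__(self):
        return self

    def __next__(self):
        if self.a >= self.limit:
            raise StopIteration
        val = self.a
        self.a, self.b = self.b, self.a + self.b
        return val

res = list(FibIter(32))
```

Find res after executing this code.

Step 1: Fibonacci-like sequence (a=1, b=2) until >= 32:
  Yield 1, then a,b = 2,3
  Yield 2, then a,b = 3,5
  Yield 3, then a,b = 5,8
  Yield 5, then a,b = 8,13
  Yield 8, then a,b = 13,21
  Yield 13, then a,b = 21,34
  Yield 21, then a,b = 34,55
Step 2: 34 >= 32, stop.
Therefore res = [1, 2, 3, 5, 8, 13, 21].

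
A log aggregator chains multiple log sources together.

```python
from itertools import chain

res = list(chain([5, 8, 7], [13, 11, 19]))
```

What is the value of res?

Step 1: chain() concatenates iterables: [5, 8, 7] + [13, 11, 19].
Therefore res = [5, 8, 7, 13, 11, 19].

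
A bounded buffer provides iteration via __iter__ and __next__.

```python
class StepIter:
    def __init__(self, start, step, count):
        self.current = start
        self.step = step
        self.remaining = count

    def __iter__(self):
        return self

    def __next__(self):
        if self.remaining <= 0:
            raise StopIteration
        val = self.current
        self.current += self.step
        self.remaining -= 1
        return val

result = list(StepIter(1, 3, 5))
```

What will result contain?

Step 1: StepIter starts at 1, increments by 3, for 5 steps:
  Yield 1, then current += 3
  Yield 4, then current += 3
  Yield 7, then current += 3
  Yield 10, then current += 3
  Yield 13, then current += 3
Therefore result = [1, 4, 7, 10, 13].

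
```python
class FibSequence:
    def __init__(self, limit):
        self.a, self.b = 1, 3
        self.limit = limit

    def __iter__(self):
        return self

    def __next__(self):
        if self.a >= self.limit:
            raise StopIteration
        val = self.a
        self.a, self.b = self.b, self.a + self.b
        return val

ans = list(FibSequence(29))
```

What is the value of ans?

Step 1: Fibonacci-like sequence (a=1, b=3) until >= 29:
  Yield 1, then a,b = 3,4
  Yield 3, then a,b = 4,7
  Yield 4, then a,b = 7,11
  Yield 7, then a,b = 11,18
  Yield 11, then a,b = 18,29
  Yield 18, then a,b = 29,47
Step 2: 29 >= 29, stop.
Therefore ans = [1, 3, 4, 7, 11, 18].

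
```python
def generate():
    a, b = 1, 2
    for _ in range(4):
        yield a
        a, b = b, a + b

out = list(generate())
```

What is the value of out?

Step 1: Fibonacci-like sequence starting with a=1, b=2:
  Iteration 1: yield a=1, then a,b = 2,3
  Iteration 2: yield a=2, then a,b = 3,5
  Iteration 3: yield a=3, then a,b = 5,8
  Iteration 4: yield a=5, then a,b = 8,13
Therefore out = [1, 2, 3, 5].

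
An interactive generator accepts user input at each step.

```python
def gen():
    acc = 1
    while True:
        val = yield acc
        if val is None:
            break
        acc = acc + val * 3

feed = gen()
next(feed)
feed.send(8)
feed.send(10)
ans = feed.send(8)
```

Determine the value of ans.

Step 1: next() -> yield acc=1.
Step 2: send(8) -> val=8, acc = 1 + 8*3 = 25, yield 25.
Step 3: send(10) -> val=10, acc = 25 + 10*3 = 55, yield 55.
Step 4: send(8) -> val=8, acc = 55 + 8*3 = 79, yield 79.
Therefore ans = 79.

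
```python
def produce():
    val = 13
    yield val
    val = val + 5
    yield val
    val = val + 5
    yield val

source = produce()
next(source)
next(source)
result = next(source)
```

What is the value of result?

Step 1: Trace through generator execution:
  Yield 1: val starts at 13, yield 13
  Yield 2: val = 13 + 5 = 18, yield 18
  Yield 3: val = 18 + 5 = 23, yield 23
Step 2: First next() gets 13, second next() gets the second value, third next() yields 23.
Therefore result = 23.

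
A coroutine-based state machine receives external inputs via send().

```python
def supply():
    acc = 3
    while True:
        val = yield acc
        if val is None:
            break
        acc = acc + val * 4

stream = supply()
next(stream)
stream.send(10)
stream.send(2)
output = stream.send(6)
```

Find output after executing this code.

Step 1: next() -> yield acc=3.
Step 2: send(10) -> val=10, acc = 3 + 10*4 = 43, yield 43.
Step 3: send(2) -> val=2, acc = 43 + 2*4 = 51, yield 51.
Step 4: send(6) -> val=6, acc = 51 + 6*4 = 75, yield 75.
Therefore output = 75.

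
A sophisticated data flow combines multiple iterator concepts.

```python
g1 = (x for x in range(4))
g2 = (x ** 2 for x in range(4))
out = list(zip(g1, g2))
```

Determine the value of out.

Step 1: g1 produces [0, 1, 2, 3].
Step 2: g2 produces [0, 1, 4, 9].
Step 3: zip pairs them: [(0, 0), (1, 1), (2, 4), (3, 9)].
Therefore out = [(0, 0), (1, 1), (2, 4), (3, 9)].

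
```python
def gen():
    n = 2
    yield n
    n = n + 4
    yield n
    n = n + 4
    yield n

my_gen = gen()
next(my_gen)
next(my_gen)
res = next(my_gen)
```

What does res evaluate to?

Step 1: Trace through generator execution:
  Yield 1: n starts at 2, yield 2
  Yield 2: n = 2 + 4 = 6, yield 6
  Yield 3: n = 6 + 4 = 10, yield 10
Step 2: First next() gets 2, second next() gets the second value, third next() yields 10.
Therefore res = 10.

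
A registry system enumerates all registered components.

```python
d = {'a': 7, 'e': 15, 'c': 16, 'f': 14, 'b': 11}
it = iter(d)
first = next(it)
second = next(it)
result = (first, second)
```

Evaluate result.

Step 1: iter(d) iterates over keys: ['a', 'e', 'c', 'f', 'b'].
Step 2: first = next(it) = 'a', second = next(it) = 'e'.
Therefore result = ('a', 'e').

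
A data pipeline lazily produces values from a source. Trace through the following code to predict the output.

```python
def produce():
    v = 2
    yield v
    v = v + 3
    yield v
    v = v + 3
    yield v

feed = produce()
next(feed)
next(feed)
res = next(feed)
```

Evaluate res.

Step 1: Trace through generator execution:
  Yield 1: v starts at 2, yield 2
  Yield 2: v = 2 + 3 = 5, yield 5
  Yield 3: v = 5 + 3 = 8, yield 8
Step 2: First next() gets 2, second next() gets the second value, third next() yields 8.
Therefore res = 8.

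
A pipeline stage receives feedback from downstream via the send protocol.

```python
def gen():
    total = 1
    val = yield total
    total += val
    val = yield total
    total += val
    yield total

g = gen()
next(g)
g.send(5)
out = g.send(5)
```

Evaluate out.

Step 1: next() -> yield total=1.
Step 2: send(5) -> val=5, total = 1+5 = 6, yield 6.
Step 3: send(5) -> val=5, total = 6+5 = 11, yield 11.
Therefore out = 11.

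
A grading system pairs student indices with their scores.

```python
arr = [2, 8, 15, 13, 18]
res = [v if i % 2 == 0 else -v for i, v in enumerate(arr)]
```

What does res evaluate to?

Step 1: For each (i, v), keep v if i is even, negate if odd:
  i=0 (even): keep 2
  i=1 (odd): negate to -8
  i=2 (even): keep 15
  i=3 (odd): negate to -13
  i=4 (even): keep 18
Therefore res = [2, -8, 15, -13, 18].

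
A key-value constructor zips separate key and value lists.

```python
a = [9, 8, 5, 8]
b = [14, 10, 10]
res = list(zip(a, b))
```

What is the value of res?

Step 1: zip stops at shortest (len(a)=4, len(b)=3):
  Index 0: (9, 14)
  Index 1: (8, 10)
  Index 2: (5, 10)
Step 2: Last element of a (8) has no pair, dropped.
Therefore res = [(9, 14), (8, 10), (5, 10)].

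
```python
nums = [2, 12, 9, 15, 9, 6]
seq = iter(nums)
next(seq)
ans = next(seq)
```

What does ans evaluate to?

Step 1: Create iterator over [2, 12, 9, 15, 9, 6].
Step 2: next() consumes 2.
Step 3: next() returns 12.
Therefore ans = 12.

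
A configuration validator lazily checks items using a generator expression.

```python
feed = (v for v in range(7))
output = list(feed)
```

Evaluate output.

Step 1: Generator expression iterates range(7): [0, 1, 2, 3, 4, 5, 6].
Step 2: list() collects all values.
Therefore output = [0, 1, 2, 3, 4, 5, 6].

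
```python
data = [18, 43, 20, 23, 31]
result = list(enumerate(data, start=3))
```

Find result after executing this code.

Step 1: enumerate with start=3:
  (3, 18)
  (4, 43)
  (5, 20)
  (6, 23)
  (7, 31)
Therefore result = [(3, 18), (4, 43), (5, 20), (6, 23), (7, 31)].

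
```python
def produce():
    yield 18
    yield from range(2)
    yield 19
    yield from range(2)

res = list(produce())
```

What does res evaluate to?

Step 1: Trace yields in order:
  yield 18
  yield 0
  yield 1
  yield 19
  yield 0
  yield 1
Therefore res = [18, 0, 1, 19, 0, 1].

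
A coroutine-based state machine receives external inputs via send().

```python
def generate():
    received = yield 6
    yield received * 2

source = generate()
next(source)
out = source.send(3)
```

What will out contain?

Step 1: next(source) advances to first yield, producing 6.
Step 2: send(3) resumes, received = 3.
Step 3: yield received * 2 = 3 * 2 = 6.
Therefore out = 6.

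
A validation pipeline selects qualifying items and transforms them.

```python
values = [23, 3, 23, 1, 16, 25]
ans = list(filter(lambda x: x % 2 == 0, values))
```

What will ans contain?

Step 1: Filter elements divisible by 2:
  23 % 2 = 1: removed
  3 % 2 = 1: removed
  23 % 2 = 1: removed
  1 % 2 = 1: removed
  16 % 2 = 0: kept
  25 % 2 = 1: removed
Therefore ans = [16].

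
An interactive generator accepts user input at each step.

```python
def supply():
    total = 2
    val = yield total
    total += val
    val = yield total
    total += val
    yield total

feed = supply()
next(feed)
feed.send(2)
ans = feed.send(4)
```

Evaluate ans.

Step 1: next() -> yield total=2.
Step 2: send(2) -> val=2, total = 2+2 = 4, yield 4.
Step 3: send(4) -> val=4, total = 4+4 = 8, yield 8.
Therefore ans = 8.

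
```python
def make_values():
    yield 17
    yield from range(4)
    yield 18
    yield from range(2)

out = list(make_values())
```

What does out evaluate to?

Step 1: Trace yields in order:
  yield 17
  yield 0
  yield 1
  yield 2
  yield 3
  yield 18
  yield 0
  yield 1
Therefore out = [17, 0, 1, 2, 3, 18, 0, 1].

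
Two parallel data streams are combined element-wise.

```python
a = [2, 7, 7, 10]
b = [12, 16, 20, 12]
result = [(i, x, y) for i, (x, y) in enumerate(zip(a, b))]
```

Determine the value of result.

Step 1: enumerate(zip(a, b)) gives index with paired elements:
  i=0: (2, 12)
  i=1: (7, 16)
  i=2: (7, 20)
  i=3: (10, 12)
Therefore result = [(0, 2, 12), (1, 7, 16), (2, 7, 20), (3, 10, 12)].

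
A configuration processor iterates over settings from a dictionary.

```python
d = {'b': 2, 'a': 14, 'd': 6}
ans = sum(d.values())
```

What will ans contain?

Step 1: d.values() = [2, 14, 6].
Step 2: sum = 22.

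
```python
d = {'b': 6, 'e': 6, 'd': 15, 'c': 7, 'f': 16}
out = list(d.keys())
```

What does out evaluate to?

Step 1: d.keys() returns the dictionary keys in insertion order.
Therefore out = ['b', 'e', 'd', 'c', 'f'].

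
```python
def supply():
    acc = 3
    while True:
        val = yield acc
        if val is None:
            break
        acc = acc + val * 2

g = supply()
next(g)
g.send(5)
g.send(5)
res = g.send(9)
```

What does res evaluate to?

Step 1: next() -> yield acc=3.
Step 2: send(5) -> val=5, acc = 3 + 5*2 = 13, yield 13.
Step 3: send(5) -> val=5, acc = 13 + 5*2 = 23, yield 23.
Step 4: send(9) -> val=9, acc = 23 + 9*2 = 41, yield 41.
Therefore res = 41.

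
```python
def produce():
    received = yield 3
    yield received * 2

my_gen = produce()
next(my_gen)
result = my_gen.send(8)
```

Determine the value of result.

Step 1: next(my_gen) advances to first yield, producing 3.
Step 2: send(8) resumes, received = 8.
Step 3: yield received * 2 = 8 * 2 = 16.
Therefore result = 16.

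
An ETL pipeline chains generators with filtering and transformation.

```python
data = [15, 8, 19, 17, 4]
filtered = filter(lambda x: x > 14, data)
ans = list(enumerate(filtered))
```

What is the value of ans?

Step 1: Filter [15, 8, 19, 17, 4] for > 14: [15, 19, 17].
Step 2: enumerate re-indexes from 0: [(0, 15), (1, 19), (2, 17)].
Therefore ans = [(0, 15), (1, 19), (2, 17)].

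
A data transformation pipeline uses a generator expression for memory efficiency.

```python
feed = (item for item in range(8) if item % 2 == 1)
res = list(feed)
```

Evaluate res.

Step 1: Filter range(8) keeping only odd values:
  item=0: even, excluded
  item=1: odd, included
  item=2: even, excluded
  item=3: odd, included
  item=4: even, excluded
  item=5: odd, included
  item=6: even, excluded
  item=7: odd, included
Therefore res = [1, 3, 5, 7].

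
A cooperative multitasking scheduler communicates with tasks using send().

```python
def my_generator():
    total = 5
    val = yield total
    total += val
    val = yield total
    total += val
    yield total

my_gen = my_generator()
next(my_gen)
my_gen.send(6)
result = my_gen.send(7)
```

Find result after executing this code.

Step 1: next() -> yield total=5.
Step 2: send(6) -> val=6, total = 5+6 = 11, yield 11.
Step 3: send(7) -> val=7, total = 11+7 = 18, yield 18.
Therefore result = 18.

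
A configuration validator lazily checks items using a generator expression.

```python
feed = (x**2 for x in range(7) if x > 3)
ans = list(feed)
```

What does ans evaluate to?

Step 1: For range(7), keep x > 3, then square:
  x=0: 0 <= 3, excluded
  x=1: 1 <= 3, excluded
  x=2: 2 <= 3, excluded
  x=3: 3 <= 3, excluded
  x=4: 4 > 3, yield 4**2 = 16
  x=5: 5 > 3, yield 5**2 = 25
  x=6: 6 > 3, yield 6**2 = 36
Therefore ans = [16, 25, 36].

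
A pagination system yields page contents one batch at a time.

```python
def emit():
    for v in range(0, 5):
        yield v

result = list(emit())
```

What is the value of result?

Step 1: The generator yields each value from range(0, 5).
Step 2: list() consumes all yields: [0, 1, 2, 3, 4].
Therefore result = [0, 1, 2, 3, 4].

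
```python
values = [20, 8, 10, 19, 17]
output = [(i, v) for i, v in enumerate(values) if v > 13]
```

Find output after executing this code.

Step 1: Filter enumerate([20, 8, 10, 19, 17]) keeping v > 13:
  (0, 20): 20 > 13, included
  (1, 8): 8 <= 13, excluded
  (2, 10): 10 <= 13, excluded
  (3, 19): 19 > 13, included
  (4, 17): 17 > 13, included
Therefore output = [(0, 20), (3, 19), (4, 17)].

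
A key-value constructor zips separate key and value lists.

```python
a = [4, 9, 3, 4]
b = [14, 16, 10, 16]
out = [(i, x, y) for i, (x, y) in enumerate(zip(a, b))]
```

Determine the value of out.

Step 1: enumerate(zip(a, b)) gives index with paired elements:
  i=0: (4, 14)
  i=1: (9, 16)
  i=2: (3, 10)
  i=3: (4, 16)
Therefore out = [(0, 4, 14), (1, 9, 16), (2, 3, 10), (3, 4, 16)].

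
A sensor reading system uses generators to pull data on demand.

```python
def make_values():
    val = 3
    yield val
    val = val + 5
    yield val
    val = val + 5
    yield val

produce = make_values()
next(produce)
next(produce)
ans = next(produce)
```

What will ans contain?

Step 1: Trace through generator execution:
  Yield 1: val starts at 3, yield 3
  Yield 2: val = 3 + 5 = 8, yield 8
  Yield 3: val = 8 + 5 = 13, yield 13
Step 2: First next() gets 3, second next() gets the second value, third next() yields 13.
Therefore ans = 13.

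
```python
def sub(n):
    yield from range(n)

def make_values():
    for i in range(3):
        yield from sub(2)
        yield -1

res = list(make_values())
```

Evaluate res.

Step 1: For each i in range(3):
  i=0: yield from sub(2) -> [0, 1], then yield -1
  i=1: yield from sub(2) -> [0, 1], then yield -1
  i=2: yield from sub(2) -> [0, 1], then yield -1
Therefore res = [0, 1, -1, 0, 1, -1, 0, 1, -1].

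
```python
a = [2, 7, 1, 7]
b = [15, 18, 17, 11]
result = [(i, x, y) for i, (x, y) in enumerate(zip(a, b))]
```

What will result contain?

Step 1: enumerate(zip(a, b)) gives index with paired elements:
  i=0: (2, 15)
  i=1: (7, 18)
  i=2: (1, 17)
  i=3: (7, 11)
Therefore result = [(0, 2, 15), (1, 7, 18), (2, 1, 17), (3, 7, 11)].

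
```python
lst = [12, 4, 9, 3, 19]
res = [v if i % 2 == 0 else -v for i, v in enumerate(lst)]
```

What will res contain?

Step 1: For each (i, v), keep v if i is even, negate if odd:
  i=0 (even): keep 12
  i=1 (odd): negate to -4
  i=2 (even): keep 9
  i=3 (odd): negate to -3
  i=4 (even): keep 19
Therefore res = [12, -4, 9, -3, 19].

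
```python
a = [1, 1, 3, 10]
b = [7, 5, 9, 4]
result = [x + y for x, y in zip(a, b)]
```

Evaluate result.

Step 1: Add corresponding elements:
  1 + 7 = 8
  1 + 5 = 6
  3 + 9 = 12
  10 + 4 = 14
Therefore result = [8, 6, 12, 14].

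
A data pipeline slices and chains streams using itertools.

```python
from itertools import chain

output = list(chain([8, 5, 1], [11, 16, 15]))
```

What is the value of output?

Step 1: chain() concatenates iterables: [8, 5, 1] + [11, 16, 15].
Therefore output = [8, 5, 1, 11, 16, 15].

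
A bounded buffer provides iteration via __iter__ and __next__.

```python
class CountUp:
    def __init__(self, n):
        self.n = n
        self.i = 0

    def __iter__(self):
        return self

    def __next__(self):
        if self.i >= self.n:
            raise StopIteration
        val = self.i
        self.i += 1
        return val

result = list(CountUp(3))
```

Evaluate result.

Step 1: CountUp(3) creates an iterator counting 0 to 2.
Step 2: list() consumes all values: [0, 1, 2].
Therefore result = [0, 1, 2].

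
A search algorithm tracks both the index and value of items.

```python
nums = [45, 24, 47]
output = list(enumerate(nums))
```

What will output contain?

Step 1: enumerate pairs each element with its index:
  (0, 45)
  (1, 24)
  (2, 47)
Therefore output = [(0, 45), (1, 24), (2, 47)].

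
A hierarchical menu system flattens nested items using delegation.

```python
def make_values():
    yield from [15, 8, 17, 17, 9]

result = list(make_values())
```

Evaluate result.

Step 1: yield from delegates to the iterable, yielding each element.
Step 2: Collected values: [15, 8, 17, 17, 9].
Therefore result = [15, 8, 17, 17, 9].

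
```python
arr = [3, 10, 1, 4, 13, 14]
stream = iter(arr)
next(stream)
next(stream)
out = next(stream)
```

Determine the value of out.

Step 1: Create iterator over [3, 10, 1, 4, 13, 14].
Step 2: next() consumes 3.
Step 3: next() consumes 10.
Step 4: next() returns 1.
Therefore out = 1.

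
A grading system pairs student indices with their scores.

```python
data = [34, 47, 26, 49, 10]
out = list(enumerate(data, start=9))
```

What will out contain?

Step 1: enumerate with start=9:
  (9, 34)
  (10, 47)
  (11, 26)
  (12, 49)
  (13, 10)
Therefore out = [(9, 34), (10, 47), (11, 26), (12, 49), (13, 10)].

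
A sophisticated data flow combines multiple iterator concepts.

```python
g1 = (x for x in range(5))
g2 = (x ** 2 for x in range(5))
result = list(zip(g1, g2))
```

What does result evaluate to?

Step 1: g1 produces [0, 1, 2, 3, 4].
Step 2: g2 produces [0, 1, 4, 9, 16].
Step 3: zip pairs them: [(0, 0), (1, 1), (2, 4), (3, 9), (4, 16)].
Therefore result = [(0, 0), (1, 1), (2, 4), (3, 9), (4, 16)].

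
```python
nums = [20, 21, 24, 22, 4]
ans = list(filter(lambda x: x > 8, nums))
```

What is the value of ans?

Step 1: Filter elements > 8:
  20: kept
  21: kept
  24: kept
  22: kept
  4: removed
Therefore ans = [20, 21, 24, 22].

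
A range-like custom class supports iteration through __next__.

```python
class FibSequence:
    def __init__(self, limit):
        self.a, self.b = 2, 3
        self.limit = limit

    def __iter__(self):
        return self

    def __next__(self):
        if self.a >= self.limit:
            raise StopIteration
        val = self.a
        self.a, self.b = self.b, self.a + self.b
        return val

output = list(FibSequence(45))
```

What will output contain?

Step 1: Fibonacci-like sequence (a=2, b=3) until >= 45:
  Yield 2, then a,b = 3,5
  Yield 3, then a,b = 5,8
  Yield 5, then a,b = 8,13
  Yield 8, then a,b = 13,21
  Yield 13, then a,b = 21,34
  Yield 21, then a,b = 34,55
  Yield 34, then a,b = 55,89
Step 2: 55 >= 45, stop.
Therefore output = [2, 3, 5, 8, 13, 21, 34].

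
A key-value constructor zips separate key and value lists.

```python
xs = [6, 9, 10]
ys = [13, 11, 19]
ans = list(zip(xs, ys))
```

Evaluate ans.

Step 1: zip pairs elements at same index:
  Index 0: (6, 13)
  Index 1: (9, 11)
  Index 2: (10, 19)
Therefore ans = [(6, 13), (9, 11), (10, 19)].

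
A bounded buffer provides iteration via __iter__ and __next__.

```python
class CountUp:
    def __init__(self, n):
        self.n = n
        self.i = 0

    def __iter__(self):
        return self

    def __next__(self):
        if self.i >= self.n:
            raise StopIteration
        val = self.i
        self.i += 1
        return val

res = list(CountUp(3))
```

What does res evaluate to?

Step 1: CountUp(3) creates an iterator counting 0 to 2.
Step 2: list() consumes all values: [0, 1, 2].
Therefore res = [0, 1, 2].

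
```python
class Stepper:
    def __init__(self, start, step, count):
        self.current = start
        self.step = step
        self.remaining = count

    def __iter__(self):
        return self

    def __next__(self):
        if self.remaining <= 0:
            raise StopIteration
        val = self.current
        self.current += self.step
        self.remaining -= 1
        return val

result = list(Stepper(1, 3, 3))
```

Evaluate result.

Step 1: Stepper starts at 1, increments by 3, for 3 steps:
  Yield 1, then current += 3
  Yield 4, then current += 3
  Yield 7, then current += 3
Therefore result = [1, 4, 7].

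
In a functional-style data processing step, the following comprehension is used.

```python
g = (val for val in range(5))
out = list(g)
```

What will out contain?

Step 1: Generator expression iterates range(5): [0, 1, 2, 3, 4].
Step 2: list() collects all values.
Therefore out = [0, 1, 2, 3, 4].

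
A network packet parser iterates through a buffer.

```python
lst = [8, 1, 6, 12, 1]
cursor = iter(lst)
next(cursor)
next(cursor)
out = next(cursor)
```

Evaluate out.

Step 1: Create iterator over [8, 1, 6, 12, 1].
Step 2: next() consumes 8.
Step 3: next() consumes 1.
Step 4: next() returns 6.
Therefore out = 6.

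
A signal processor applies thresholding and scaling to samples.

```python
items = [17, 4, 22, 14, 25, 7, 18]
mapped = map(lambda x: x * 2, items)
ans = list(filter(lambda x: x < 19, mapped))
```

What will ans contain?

Step 1: Map x * 2:
  17 -> 34
  4 -> 8
  22 -> 44
  14 -> 28
  25 -> 50
  7 -> 14
  18 -> 36
Step 2: Filter for < 19:
  34: removed
  8: kept
  44: removed
  28: removed
  50: removed
  14: kept
  36: removed
Therefore ans = [8, 14].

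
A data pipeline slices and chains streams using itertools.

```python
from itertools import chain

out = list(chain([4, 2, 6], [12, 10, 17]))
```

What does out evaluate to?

Step 1: chain() concatenates iterables: [4, 2, 6] + [12, 10, 17].
Therefore out = [4, 2, 6, 12, 10, 17].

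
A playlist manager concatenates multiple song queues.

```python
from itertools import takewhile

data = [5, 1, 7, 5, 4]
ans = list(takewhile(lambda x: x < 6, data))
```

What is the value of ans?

Step 1: takewhile stops at first element >= 6:
  5 < 6: take
  1 < 6: take
  7 >= 6: stop
Therefore ans = [5, 1].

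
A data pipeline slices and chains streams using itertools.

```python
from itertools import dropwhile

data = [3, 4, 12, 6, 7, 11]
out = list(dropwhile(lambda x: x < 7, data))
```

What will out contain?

Step 1: dropwhile drops elements while < 7:
  3 < 7: dropped
  4 < 7: dropped
  12: kept (dropping stopped)
Step 2: Remaining elements kept regardless of condition.
Therefore out = [12, 6, 7, 11].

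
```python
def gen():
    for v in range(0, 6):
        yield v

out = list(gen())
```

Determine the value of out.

Step 1: The generator yields each value from range(0, 6).
Step 2: list() consumes all yields: [0, 1, 2, 3, 4, 5].
Therefore out = [0, 1, 2, 3, 4, 5].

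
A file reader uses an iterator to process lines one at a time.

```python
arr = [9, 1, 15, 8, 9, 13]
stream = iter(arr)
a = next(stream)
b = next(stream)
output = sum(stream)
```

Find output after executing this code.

Step 1: Create iterator over [9, 1, 15, 8, 9, 13].
Step 2: a = next() = 9, b = next() = 1.
Step 3: sum() of remaining [15, 8, 9, 13] = 45.
Therefore output = 45.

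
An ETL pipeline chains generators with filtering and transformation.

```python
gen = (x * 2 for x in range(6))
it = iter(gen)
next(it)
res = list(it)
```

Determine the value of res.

Step 1: Generator produces [0, 2, 4, 6, 8, 10].
Step 2: next(it) consumes first element (0).
Step 3: list(it) collects remaining: [2, 4, 6, 8, 10].
Therefore res = [2, 4, 6, 8, 10].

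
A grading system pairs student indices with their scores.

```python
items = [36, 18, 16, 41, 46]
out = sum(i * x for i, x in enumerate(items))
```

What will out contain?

Step 1: Compute i * x for each (i, x) in enumerate([36, 18, 16, 41, 46]):
  i=0, x=36: 0*36 = 0
  i=1, x=18: 1*18 = 18
  i=2, x=16: 2*16 = 32
  i=3, x=41: 3*41 = 123
  i=4, x=46: 4*46 = 184
Step 2: sum = 0 + 18 + 32 + 123 + 184 = 357.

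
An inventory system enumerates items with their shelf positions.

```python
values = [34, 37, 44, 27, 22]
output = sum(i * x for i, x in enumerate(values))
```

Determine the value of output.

Step 1: Compute i * x for each (i, x) in enumerate([34, 37, 44, 27, 22]):
  i=0, x=34: 0*34 = 0
  i=1, x=37: 1*37 = 37
  i=2, x=44: 2*44 = 88
  i=3, x=27: 3*27 = 81
  i=4, x=22: 4*22 = 88
Step 2: sum = 0 + 37 + 88 + 81 + 88 = 294.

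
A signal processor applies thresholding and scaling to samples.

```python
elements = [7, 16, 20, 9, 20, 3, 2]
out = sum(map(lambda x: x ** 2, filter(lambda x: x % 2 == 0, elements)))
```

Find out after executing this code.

Step 1: Filter even numbers from [7, 16, 20, 9, 20, 3, 2]: [16, 20, 20, 2]
Step 2: Square each: [256, 400, 400, 4]
Step 3: Sum = 1060.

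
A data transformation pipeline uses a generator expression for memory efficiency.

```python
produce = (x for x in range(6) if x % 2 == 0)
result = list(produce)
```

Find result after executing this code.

Step 1: Filter range(6) keeping only even values:
  x=0: even, included
  x=1: odd, excluded
  x=2: even, included
  x=3: odd, excluded
  x=4: even, included
  x=5: odd, excluded
Therefore result = [0, 2, 4].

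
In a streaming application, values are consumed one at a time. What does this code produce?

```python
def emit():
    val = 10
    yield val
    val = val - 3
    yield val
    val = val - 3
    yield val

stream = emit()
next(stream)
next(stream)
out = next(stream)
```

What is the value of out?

Step 1: Trace through generator execution:
  Yield 1: val starts at 10, yield 10
  Yield 2: val = 10 - 3 = 7, yield 7
  Yield 3: val = 7 - 3 = 4, yield 4
Step 2: First next() gets 10, second next() gets the second value, third next() yields 4.
Therefore out = 4.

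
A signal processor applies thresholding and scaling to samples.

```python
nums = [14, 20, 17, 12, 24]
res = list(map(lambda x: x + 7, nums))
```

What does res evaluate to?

Step 1: Apply lambda x: x + 7 to each element:
  14 -> 21
  20 -> 27
  17 -> 24
  12 -> 19
  24 -> 31
Therefore res = [21, 27, 24, 19, 31].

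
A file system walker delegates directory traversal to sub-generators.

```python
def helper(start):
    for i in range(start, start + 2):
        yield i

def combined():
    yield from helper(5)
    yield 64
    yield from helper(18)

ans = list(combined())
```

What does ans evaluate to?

Step 1: combined() delegates to helper(5):
  yield 5
  yield 6
Step 2: yield 64
Step 3: Delegates to helper(18):
  yield 18
  yield 19
Therefore ans = [5, 6, 64, 18, 19].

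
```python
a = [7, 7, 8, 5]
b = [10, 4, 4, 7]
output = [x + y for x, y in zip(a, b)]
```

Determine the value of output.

Step 1: Add corresponding elements:
  7 + 10 = 17
  7 + 4 = 11
  8 + 4 = 12
  5 + 7 = 12
Therefore output = [17, 11, 12, 12].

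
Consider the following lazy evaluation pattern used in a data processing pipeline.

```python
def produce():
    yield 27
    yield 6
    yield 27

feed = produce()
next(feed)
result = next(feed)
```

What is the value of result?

Step 1: produce() creates a generator.
Step 2: next(feed) yields 27 (consumed and discarded).
Step 3: next(feed) yields 6, assigned to result.
Therefore result = 6.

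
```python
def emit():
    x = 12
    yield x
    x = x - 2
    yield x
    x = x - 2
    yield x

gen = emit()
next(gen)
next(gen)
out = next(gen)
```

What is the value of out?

Step 1: Trace through generator execution:
  Yield 1: x starts at 12, yield 12
  Yield 2: x = 12 - 2 = 10, yield 10
  Yield 3: x = 10 - 2 = 8, yield 8
Step 2: First next() gets 12, second next() gets the second value, third next() yields 8.
Therefore out = 8.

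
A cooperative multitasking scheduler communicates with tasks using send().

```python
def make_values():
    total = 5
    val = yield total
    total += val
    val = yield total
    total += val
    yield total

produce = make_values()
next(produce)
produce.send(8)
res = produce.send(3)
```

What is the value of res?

Step 1: next() -> yield total=5.
Step 2: send(8) -> val=8, total = 5+8 = 13, yield 13.
Step 3: send(3) -> val=3, total = 13+3 = 16, yield 16.
Therefore res = 16.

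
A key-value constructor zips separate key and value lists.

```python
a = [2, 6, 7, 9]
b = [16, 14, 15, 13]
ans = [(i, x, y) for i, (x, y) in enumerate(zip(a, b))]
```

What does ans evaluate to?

Step 1: enumerate(zip(a, b)) gives index with paired elements:
  i=0: (2, 16)
  i=1: (6, 14)
  i=2: (7, 15)
  i=3: (9, 13)
Therefore ans = [(0, 2, 16), (1, 6, 14), (2, 7, 15), (3, 9, 13)].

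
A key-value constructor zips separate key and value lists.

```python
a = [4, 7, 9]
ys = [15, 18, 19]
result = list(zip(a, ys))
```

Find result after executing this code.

Step 1: zip pairs elements at same index:
  Index 0: (4, 15)
  Index 1: (7, 18)
  Index 2: (9, 19)
Therefore result = [(4, 15), (7, 18), (9, 19)].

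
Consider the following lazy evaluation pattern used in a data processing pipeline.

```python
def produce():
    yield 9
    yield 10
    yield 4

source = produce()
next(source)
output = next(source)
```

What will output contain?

Step 1: produce() creates a generator.
Step 2: next(source) yields 9 (consumed and discarded).
Step 3: next(source) yields 10, assigned to output.
Therefore output = 10.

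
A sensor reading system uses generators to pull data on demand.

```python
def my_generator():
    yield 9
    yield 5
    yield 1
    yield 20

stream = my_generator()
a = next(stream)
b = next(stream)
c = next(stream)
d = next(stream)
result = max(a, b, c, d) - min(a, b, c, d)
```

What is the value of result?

Step 1: Create generator and consume all values:
  a = next(stream) = 9
  b = next(stream) = 5
  c = next(stream) = 1
  d = next(stream) = 20
Step 2: max = 20, min = 1, result = 20 - 1 = 19.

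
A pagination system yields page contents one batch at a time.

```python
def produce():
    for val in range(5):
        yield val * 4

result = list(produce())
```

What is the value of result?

Step 1: For each val in range(5), yield val * 4:
  val=0: yield 0 * 4 = 0
  val=1: yield 1 * 4 = 4
  val=2: yield 2 * 4 = 8
  val=3: yield 3 * 4 = 12
  val=4: yield 4 * 4 = 16
Therefore result = [0, 4, 8, 12, 16].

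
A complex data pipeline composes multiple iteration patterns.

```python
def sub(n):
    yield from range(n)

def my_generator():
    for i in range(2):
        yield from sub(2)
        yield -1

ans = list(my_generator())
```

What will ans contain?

Step 1: For each i in range(2):
  i=0: yield from sub(2) -> [0, 1], then yield -1
  i=1: yield from sub(2) -> [0, 1], then yield -1
Therefore ans = [0, 1, -1, 0, 1, -1].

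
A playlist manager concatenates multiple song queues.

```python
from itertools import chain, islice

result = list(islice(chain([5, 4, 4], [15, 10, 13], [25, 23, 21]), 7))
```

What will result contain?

Step 1: chain([5, 4, 4], [15, 10, 13], [25, 23, 21]) = [5, 4, 4, 15, 10, 13, 25, 23, 21].
Step 2: islice takes first 7 elements: [5, 4, 4, 15, 10, 13, 25].
Therefore result = [5, 4, 4, 15, 10, 13, 25].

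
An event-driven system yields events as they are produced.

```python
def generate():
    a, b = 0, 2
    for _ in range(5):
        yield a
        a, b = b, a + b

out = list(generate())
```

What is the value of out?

Step 1: Fibonacci-like sequence starting with a=0, b=2:
  Iteration 1: yield a=0, then a,b = 2,2
  Iteration 2: yield a=2, then a,b = 2,4
  Iteration 3: yield a=2, then a,b = 4,6
  Iteration 4: yield a=4, then a,b = 6,10
  Iteration 5: yield a=6, then a,b = 10,16
Therefore out = [0, 2, 2, 4, 6].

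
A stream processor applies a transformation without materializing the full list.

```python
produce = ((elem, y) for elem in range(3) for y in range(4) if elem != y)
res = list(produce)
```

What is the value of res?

Step 1: Nested generator over range(3) x range(4) where elem != y:
  (0, 0): excluded (elem == y)
  (0, 1): included
  (0, 2): included
  (0, 3): included
  (1, 0): included
  (1, 1): excluded (elem == y)
  (1, 2): included
  (1, 3): included
  (2, 0): included
  (2, 1): included
  (2, 2): excluded (elem == y)
  (2, 3): included
Therefore res = [(0, 1), (0, 2), (0, 3), (1, 0), (1, 2), (1, 3), (2, 0), (2, 1), (2, 3)].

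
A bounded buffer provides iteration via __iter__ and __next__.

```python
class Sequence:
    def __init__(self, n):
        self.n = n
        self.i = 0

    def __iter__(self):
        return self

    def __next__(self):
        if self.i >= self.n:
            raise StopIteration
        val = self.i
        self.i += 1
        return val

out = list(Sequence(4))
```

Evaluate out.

Step 1: Sequence(4) creates an iterator counting 0 to 3.
Step 2: list() consumes all values: [0, 1, 2, 3].
Therefore out = [0, 1, 2, 3].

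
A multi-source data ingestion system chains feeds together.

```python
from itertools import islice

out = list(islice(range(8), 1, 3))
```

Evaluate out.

Step 1: islice(range(8), 1, 3) takes elements at indices [1, 3).
Step 2: Elements: [1, 2].
Therefore out = [1, 2].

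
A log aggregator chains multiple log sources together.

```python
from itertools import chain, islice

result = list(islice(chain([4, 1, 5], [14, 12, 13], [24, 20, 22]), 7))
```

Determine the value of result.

Step 1: chain([4, 1, 5], [14, 12, 13], [24, 20, 22]) = [4, 1, 5, 14, 12, 13, 24, 20, 22].
Step 2: islice takes first 7 elements: [4, 1, 5, 14, 12, 13, 24].
Therefore result = [4, 1, 5, 14, 12, 13, 24].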